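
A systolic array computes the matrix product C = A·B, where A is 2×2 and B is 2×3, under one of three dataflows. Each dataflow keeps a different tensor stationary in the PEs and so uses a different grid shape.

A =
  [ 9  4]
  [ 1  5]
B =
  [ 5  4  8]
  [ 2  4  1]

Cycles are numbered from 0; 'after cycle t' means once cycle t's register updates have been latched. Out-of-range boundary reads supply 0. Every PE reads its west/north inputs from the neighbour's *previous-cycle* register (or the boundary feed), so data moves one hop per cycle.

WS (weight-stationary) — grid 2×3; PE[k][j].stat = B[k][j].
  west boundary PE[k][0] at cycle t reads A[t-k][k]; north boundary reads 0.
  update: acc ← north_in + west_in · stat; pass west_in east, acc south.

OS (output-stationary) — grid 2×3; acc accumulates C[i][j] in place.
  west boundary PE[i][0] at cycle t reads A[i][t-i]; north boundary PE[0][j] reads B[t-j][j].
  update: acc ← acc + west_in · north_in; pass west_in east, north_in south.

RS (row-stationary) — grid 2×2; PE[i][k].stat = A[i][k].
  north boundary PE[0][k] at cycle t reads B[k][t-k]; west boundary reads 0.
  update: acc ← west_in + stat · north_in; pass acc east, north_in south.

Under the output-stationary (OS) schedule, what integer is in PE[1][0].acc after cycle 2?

Tracing OS — 2×3 array, target PE[1][0]:
  @0  [0,0]  acc 45  |  →9  ↓5
  @0  [1,0]  acc 0  |  →0  ↓0
  @1  [0,0]  acc 53  |  →4  ↓2
  @1  [1,0]  acc 5  |  →1  ↓5
  @2  [0,0]  acc 53  |  →0  ↓0
  @2  [1,0]  acc 15  |  →5  ↓2

PE[1][0].acc = 15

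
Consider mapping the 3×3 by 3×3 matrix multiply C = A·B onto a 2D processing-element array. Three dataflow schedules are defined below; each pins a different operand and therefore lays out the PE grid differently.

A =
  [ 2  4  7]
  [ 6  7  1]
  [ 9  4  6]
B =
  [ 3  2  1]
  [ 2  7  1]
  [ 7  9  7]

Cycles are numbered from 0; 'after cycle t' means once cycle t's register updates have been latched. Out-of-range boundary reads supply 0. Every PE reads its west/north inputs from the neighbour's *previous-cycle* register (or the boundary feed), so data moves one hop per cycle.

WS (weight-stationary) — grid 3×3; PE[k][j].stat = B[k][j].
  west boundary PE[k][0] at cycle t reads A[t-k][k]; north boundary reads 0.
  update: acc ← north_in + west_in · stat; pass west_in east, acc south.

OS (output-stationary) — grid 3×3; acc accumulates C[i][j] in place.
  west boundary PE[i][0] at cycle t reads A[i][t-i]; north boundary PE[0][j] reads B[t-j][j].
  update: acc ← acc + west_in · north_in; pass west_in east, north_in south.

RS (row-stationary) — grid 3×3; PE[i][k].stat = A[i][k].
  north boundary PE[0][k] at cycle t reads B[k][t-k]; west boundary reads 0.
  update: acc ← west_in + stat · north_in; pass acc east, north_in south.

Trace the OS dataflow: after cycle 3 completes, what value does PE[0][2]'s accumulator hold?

PE[0][2].acc = 6

OS 3×3: PE[0][2] cycle-by-cycle (with neighbour feeds):
  after 0 — PE[0][1] acc=0, pass-E 0, pass-S 0
  after 0 — PE[0][2] acc=0, pass-E 0, pass-S 0
  after 1 — PE[0][1] acc=4, pass-E 2, pass-S 2
  after 1 — PE[0][2] acc=0, pass-E 0, pass-S 0
  after 2 — PE[0][1] acc=32, pass-E 4, pass-S 7
  after 2 — PE[0][2] acc=2, pass-E 2, pass-S 1
  after 3 — PE[0][1] acc=95, pass-E 7, pass-S 9
  after 3 — PE[0][2] acc=6, pass-E 4, pass-S 1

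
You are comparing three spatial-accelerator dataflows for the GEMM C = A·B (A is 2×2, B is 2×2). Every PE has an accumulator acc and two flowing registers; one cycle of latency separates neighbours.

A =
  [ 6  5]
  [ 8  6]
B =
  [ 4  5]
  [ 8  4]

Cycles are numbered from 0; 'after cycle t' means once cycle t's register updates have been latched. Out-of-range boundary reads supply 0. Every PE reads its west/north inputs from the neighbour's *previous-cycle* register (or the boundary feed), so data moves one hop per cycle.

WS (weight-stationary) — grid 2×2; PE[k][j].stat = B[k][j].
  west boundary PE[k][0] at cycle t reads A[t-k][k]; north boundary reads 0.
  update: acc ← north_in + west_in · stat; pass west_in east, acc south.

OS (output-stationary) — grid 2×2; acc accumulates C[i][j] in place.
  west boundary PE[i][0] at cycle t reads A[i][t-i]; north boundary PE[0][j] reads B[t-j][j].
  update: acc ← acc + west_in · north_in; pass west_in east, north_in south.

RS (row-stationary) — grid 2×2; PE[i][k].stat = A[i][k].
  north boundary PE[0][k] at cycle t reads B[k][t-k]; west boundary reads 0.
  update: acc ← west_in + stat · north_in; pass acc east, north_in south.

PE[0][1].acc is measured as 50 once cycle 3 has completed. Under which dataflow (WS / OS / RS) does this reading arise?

Under WS (2×2), PE[0][1]:
  0: (0,1).acc=0  regs=<0,0>
  1: (0,1).acc=30  regs=<6,30>
  2: (0,1).acc=40  regs=<8,40>
  3: (0,1).acc=0  regs=<0,0>
Under OS (2×2), PE[0][1]:
  0: (0,1).acc=0  regs=<0,0>
  1: (0,1).acc=30  regs=<6,5>
  2: (0,1).acc=50  regs=<5,4>
  3: (0,1).acc=50  regs=<0,0>
Under RS (2×2), PE[0][1]:
  0: (0,1).acc=0  regs=<0,0>
  1: (0,1).acc=64  regs=<64,8>
  2: (0,1).acc=50  regs=<50,4>
  3: (0,1).acc=0  regs=<0,0>

dataflow = OS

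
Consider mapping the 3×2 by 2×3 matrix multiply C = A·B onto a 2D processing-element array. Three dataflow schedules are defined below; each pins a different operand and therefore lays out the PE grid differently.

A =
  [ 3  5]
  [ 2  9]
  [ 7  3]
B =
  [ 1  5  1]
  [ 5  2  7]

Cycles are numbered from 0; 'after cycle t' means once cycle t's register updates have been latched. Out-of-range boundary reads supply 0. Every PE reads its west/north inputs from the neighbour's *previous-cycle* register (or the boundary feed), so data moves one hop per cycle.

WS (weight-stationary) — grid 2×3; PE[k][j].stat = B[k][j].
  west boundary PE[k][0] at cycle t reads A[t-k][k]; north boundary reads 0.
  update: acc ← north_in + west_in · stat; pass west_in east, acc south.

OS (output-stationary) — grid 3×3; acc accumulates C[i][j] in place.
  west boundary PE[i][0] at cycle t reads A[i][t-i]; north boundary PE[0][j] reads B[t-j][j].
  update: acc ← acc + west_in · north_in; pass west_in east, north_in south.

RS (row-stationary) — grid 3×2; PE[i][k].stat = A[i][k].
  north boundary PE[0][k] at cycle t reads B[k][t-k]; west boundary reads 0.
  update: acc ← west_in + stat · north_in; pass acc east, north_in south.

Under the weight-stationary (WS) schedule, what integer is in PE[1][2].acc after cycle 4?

PE[1][2].acc = 65

WS (2×3). Following PE[1][2] plus its west/north inputs:
  step 0 · PE0,2: acc=0; fwd→0 fwd↓0
  step 0 · PE1,1: acc=0; fwd→0 fwd↓0
  step 0 · PE1,2: acc=0; fwd→0 fwd↓0
  step 1 · PE0,2: acc=0; fwd→0 fwd↓0
  step 1 · PE1,1: acc=0; fwd→0 fwd↓0
  step 1 · PE1,2: acc=0; fwd→0 fwd↓0
  step 2 · PE0,2: acc=3; fwd→3 fwd↓3
  step 2 · PE1,1: acc=25; fwd→5 fwd↓25
  step 2 · PE1,2: acc=0; fwd→0 fwd↓0
  step 3 · PE0,2: acc=2; fwd→2 fwd↓2
  step 3 · PE1,1: acc=28; fwd→9 fwd↓28
  step 3 · PE1,2: acc=38; fwd→5 fwd↓38
  step 4 · PE0,2: acc=7; fwd→7 fwd↓7
  step 4 · PE1,1: acc=41; fwd→3 fwd↓41
  step 4 · PE1,2: acc=65; fwd→9 fwd↓65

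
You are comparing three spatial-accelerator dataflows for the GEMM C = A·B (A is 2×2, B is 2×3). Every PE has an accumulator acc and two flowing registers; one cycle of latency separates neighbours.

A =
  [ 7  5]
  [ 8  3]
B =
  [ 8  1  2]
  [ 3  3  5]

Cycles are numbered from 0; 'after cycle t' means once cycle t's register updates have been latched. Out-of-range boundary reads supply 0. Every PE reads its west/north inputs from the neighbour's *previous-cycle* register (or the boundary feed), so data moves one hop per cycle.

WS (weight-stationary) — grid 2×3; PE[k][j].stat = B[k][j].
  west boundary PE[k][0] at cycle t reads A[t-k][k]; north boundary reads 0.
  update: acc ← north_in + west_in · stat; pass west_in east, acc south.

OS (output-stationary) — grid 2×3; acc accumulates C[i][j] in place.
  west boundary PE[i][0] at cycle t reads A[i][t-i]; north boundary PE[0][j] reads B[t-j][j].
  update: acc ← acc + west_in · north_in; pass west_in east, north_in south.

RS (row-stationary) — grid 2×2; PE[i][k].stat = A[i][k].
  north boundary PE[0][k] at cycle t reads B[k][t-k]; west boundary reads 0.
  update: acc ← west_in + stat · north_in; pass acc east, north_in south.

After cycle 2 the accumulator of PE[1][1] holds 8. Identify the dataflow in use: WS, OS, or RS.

WS (2×3 grid), PE[1][1]:
  after 0 — PE[1][1] acc=0, pass-E 0, pass-S 0
  after 1 — PE[1][1] acc=0, pass-E 0, pass-S 0
  after 2 — PE[1][1] acc=22, pass-E 5, pass-S 22
OS (2×3 grid), PE[1][1]:
  after 0 — PE[1][1] acc=0, pass-E 0, pass-S 0
  after 1 — PE[1][1] acc=0, pass-E 0, pass-S 0
  after 2 — PE[1][1] acc=8, pass-E 8, pass-S 1
RS (2×2 grid), PE[1][1]:
  after 0 — PE[1][1] acc=0, pass-E 0, pass-S 0
  after 1 — PE[1][1] acc=0, pass-E 0, pass-S 0
  after 2 — PE[1][1] acc=73, pass-E 73, pass-S 3

dataflow = OS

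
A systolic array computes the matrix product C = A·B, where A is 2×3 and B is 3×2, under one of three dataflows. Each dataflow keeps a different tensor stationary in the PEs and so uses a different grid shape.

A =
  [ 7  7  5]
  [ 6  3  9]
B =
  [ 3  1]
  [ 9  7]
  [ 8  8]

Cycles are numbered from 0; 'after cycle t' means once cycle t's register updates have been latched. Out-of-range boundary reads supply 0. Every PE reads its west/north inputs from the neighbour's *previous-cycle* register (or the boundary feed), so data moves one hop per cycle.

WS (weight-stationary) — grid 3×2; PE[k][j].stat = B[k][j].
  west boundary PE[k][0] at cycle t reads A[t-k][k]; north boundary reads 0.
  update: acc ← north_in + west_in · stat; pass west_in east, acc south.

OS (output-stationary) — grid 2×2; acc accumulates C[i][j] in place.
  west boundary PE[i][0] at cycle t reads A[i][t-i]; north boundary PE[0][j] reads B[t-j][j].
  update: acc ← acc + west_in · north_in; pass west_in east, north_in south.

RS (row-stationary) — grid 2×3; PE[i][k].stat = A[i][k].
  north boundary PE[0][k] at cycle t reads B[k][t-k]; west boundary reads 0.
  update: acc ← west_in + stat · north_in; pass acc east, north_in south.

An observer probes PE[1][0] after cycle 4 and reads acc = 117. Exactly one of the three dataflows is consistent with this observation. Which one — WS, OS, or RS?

dataflow = OS

— WS: 3×2; PE[1][0] trace:
  0: (1,0).acc=0  regs=<0,0>
  1: (1,0).acc=84  regs=<7,84>
  2: (1,0).acc=45  regs=<3,45>
  3: (1,0).acc=0  regs=<0,0>
  4: (1,0).acc=0  regs=<0,0>
— OS: 2×2; PE[1][0] trace:
  0: (1,0).acc=0  regs=<0,0>
  1: (1,0).acc=18  regs=<6,3>
  2: (1,0).acc=45  regs=<3,9>
  3: (1,0).acc=117  regs=<9,8>
  4: (1,0).acc=117  regs=<0,0>
— RS: 2×3; PE[1][0] trace:
  0: (1,0).acc=0  regs=<0,0>
  1: (1,0).acc=18  regs=<18,3>
  2: (1,0).acc=6  regs=<6,1>
  3: (1,0).acc=0  regs=<0,0>
  4: (1,0).acc=0  regs=<0,0>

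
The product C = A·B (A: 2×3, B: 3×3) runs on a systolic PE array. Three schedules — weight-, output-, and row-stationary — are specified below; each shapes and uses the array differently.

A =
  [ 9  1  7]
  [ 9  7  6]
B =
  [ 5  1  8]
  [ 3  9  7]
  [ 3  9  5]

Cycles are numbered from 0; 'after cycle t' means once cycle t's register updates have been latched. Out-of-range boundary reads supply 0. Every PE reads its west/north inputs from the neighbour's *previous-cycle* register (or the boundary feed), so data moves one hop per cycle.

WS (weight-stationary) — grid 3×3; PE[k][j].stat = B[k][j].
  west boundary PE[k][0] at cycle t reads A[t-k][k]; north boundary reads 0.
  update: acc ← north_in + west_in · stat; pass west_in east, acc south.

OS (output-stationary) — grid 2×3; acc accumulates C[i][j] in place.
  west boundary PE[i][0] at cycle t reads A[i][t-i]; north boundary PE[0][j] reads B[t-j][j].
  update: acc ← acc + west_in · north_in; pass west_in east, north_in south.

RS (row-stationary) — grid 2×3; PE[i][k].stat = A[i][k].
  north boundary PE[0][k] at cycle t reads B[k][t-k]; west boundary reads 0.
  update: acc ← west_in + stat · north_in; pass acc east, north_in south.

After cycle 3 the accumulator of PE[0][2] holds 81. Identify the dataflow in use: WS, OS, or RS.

dataflow = RS

— WS: 3×3; PE[0][2] trace:
  t=0 PE[0][2]: acc=0 h=0 v=0
  t=1 PE[0][2]: acc=0 h=0 v=0
  t=2 PE[0][2]: acc=72 h=9 v=72
  t=3 PE[0][2]: acc=72 h=9 v=72
— OS: 2×3; PE[0][2] trace:
  t=0 PE[0][2]: acc=0 h=0 v=0
  t=1 PE[0][2]: acc=0 h=0 v=0
  t=2 PE[0][2]: acc=72 h=9 v=8
  t=3 PE[0][2]: acc=79 h=1 v=7
— RS: 2×3; PE[0][2] trace:
  t=0 PE[0][2]: acc=0 h=0 v=0
  t=1 PE[0][2]: acc=0 h=0 v=0
  t=2 PE[0][2]: acc=69 h=69 v=3
  t=3 PE[0][2]: acc=81 h=81 v=9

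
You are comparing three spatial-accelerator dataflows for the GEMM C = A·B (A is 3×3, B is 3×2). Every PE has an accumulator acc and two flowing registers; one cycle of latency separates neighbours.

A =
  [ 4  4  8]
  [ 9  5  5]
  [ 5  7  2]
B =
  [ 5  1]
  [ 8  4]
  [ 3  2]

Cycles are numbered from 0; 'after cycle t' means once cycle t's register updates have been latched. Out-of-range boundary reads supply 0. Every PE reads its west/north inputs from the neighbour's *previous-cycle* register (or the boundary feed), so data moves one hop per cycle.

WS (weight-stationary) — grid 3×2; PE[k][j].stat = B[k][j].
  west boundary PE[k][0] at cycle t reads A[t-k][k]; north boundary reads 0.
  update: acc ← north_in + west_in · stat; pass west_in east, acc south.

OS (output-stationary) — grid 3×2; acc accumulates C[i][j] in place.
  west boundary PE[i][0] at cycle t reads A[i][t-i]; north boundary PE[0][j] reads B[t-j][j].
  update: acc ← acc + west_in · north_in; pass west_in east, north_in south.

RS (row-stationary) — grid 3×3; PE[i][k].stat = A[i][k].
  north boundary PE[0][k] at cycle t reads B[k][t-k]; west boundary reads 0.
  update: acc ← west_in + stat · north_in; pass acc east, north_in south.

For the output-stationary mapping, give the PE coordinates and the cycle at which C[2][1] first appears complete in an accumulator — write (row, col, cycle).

OS — PE[2][1] is where C[2][1] collects:
  after 0 — PE[2][1] acc=0, pass-E 0, pass-S 0
  after 1 — PE[2][1] acc=0, pass-E 0, pass-S 0
  after 2 — PE[2][1] acc=0, pass-E 0, pass-S 0
  after 3 — PE[2][1] acc=5, pass-E 5, pass-S 1
  after 4 — PE[2][1] acc=33, pass-E 7, pass-S 4
  after 5 — PE[2][1] acc=37, pass-E 2, pass-S 2

(row, col, cycle) = (2, 1, 5)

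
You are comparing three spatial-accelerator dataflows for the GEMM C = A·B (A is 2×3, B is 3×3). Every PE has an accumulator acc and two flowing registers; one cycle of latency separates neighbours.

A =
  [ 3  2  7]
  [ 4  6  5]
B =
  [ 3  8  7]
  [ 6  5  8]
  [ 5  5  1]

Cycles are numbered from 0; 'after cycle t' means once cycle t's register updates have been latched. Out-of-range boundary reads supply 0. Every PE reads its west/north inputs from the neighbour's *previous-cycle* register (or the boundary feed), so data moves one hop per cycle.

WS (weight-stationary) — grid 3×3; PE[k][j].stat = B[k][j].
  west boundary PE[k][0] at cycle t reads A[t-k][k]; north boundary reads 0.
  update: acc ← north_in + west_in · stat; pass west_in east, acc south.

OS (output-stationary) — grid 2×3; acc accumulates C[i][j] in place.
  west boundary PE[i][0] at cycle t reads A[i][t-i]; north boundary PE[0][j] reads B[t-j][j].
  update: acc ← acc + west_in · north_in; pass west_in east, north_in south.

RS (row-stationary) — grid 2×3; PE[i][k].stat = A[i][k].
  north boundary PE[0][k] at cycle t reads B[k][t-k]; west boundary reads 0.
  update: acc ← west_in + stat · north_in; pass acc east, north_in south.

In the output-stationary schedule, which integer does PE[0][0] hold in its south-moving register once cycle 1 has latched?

register = 6

Tracing OS — 2×3 array, target PE[0][0]:
  @0  [0,0]  acc 9  |  →3  ↓3
  @1  [0,0]  acc 21  |  →2  ↓6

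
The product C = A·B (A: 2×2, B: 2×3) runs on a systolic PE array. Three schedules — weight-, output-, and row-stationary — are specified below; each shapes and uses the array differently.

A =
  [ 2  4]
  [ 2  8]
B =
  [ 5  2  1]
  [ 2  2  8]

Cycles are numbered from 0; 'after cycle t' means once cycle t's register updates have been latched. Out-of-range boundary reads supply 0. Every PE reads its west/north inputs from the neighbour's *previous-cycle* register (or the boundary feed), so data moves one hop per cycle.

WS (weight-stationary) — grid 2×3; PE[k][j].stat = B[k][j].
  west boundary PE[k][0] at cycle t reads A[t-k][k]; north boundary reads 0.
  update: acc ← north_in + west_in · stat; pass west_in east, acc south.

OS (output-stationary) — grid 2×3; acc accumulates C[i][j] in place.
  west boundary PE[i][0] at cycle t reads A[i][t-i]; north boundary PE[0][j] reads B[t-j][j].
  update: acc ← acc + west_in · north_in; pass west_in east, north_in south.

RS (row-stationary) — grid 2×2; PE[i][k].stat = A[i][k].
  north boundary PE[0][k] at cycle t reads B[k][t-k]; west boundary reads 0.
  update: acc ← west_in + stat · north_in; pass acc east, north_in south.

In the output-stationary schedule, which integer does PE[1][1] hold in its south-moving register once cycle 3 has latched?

register = 2

OS on a 2×3 grid — tracing PE[1][1] and its feeders:
  after 0 — PE[0][1] acc=0, pass-E 0, pass-S 0
  after 0 — PE[1][0] acc=0, pass-E 0, pass-S 0
  after 0 — PE[1][1] acc=0, pass-E 0, pass-S 0
  after 1 — PE[0][1] acc=4, pass-E 2, pass-S 2
  after 1 — PE[1][0] acc=10, pass-E 2, pass-S 5
  after 1 — PE[1][1] acc=0, pass-E 0, pass-S 0
  after 2 — PE[0][1] acc=12, pass-E 4, pass-S 2
  after 2 — PE[1][0] acc=26, pass-E 8, pass-S 2
  after 2 — PE[1][1] acc=4, pass-E 2, pass-S 2
  after 3 — PE[0][1] acc=12, pass-E 0, pass-S 0
  after 3 — PE[1][0] acc=26, pass-E 0, pass-S 0
  after 3 — PE[1][1] acc=20, pass-E 8, pass-S 2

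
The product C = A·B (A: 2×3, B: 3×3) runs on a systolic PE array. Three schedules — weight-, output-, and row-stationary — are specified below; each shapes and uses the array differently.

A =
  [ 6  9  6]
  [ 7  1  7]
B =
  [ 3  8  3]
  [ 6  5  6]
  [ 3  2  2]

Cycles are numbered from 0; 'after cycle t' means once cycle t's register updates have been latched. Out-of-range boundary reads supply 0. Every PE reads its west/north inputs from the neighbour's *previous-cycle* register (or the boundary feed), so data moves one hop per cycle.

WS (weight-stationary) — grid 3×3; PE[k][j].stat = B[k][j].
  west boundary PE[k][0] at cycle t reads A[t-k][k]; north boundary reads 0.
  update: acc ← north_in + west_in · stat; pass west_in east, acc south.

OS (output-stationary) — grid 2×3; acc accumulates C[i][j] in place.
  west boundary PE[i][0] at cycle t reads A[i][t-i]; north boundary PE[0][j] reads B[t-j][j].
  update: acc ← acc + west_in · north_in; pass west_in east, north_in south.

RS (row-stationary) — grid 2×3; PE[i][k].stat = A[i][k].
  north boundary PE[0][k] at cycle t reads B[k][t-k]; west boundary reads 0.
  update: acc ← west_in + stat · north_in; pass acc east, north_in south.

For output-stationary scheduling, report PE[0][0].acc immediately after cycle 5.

PE[0][0].acc = 90

OS on a 2×3 grid — tracing PE[0][0] and its feeders:
  cycle 0: PE[0][0] → acc 18, east 6, south 3
  cycle 1: PE[0][0] → acc 72, east 9, south 6
  cycle 2: PE[0][0] → acc 90, east 6, south 3
  cycle 3: PE[0][0] → acc 90, east 0, south 0
  cycle 4: PE[0][0] → acc 90, east 0, south 0
  cycle 5: PE[0][0] → acc 90, east 0, south 0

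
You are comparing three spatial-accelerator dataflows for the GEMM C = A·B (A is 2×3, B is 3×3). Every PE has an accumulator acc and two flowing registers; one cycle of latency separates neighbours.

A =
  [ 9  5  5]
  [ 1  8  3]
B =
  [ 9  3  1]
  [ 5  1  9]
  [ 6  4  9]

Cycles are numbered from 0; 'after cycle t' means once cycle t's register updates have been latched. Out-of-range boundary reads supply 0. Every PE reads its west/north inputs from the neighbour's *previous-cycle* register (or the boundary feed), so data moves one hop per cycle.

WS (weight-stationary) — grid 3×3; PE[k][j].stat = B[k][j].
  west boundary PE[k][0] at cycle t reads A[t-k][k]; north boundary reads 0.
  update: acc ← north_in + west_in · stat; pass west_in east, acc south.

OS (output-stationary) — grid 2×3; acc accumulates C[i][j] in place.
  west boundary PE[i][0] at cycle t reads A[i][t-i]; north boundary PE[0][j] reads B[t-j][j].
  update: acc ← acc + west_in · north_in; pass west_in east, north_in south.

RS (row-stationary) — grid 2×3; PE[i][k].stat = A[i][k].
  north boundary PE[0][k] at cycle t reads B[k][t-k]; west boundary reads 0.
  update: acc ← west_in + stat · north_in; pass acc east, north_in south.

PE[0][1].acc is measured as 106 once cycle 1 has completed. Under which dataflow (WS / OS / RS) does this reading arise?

dataflow = RS

Under WS (3×3), PE[0][1]:
  c0 r0c1: 0 / 0 / 0
  c1 r0c1: 27 / 9 / 27
Under OS (2×3), PE[0][1]:
  c0 r0c1: 0 / 0 / 0
  c1 r0c1: 27 / 9 / 3
Under RS (2×3), PE[0][1]:
  c0 r0c1: 0 / 0 / 0
  c1 r0c1: 106 / 106 / 5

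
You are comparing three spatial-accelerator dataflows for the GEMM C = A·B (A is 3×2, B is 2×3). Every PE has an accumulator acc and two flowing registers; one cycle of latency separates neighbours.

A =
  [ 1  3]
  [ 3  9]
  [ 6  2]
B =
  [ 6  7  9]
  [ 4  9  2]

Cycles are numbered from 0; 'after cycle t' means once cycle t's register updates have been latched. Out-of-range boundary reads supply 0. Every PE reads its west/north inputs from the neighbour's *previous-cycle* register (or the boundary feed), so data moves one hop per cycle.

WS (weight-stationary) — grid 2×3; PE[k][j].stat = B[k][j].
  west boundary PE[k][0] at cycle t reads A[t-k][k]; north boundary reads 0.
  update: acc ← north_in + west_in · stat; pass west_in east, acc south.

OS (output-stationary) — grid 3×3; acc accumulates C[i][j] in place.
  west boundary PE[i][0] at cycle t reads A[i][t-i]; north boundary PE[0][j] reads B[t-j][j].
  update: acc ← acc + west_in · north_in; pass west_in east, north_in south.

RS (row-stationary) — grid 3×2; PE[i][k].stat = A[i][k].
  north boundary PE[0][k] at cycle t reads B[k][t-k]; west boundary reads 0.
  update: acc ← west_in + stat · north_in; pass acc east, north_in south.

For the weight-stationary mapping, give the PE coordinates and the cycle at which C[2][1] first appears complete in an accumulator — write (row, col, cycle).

WS: C[2][1] accumulates in PE[1][1]:
  after 0 — PE[1][1] acc=0, pass-E 0, pass-S 0
  after 1 — PE[1][1] acc=0, pass-E 0, pass-S 0
  after 2 — PE[1][1] acc=34, pass-E 3, pass-S 34
  after 3 — PE[1][1] acc=102, pass-E 9, pass-S 102
  after 4 — PE[1][1] acc=60, pass-E 2, pass-S 60

(row, col, cycle) = (1, 1, 4)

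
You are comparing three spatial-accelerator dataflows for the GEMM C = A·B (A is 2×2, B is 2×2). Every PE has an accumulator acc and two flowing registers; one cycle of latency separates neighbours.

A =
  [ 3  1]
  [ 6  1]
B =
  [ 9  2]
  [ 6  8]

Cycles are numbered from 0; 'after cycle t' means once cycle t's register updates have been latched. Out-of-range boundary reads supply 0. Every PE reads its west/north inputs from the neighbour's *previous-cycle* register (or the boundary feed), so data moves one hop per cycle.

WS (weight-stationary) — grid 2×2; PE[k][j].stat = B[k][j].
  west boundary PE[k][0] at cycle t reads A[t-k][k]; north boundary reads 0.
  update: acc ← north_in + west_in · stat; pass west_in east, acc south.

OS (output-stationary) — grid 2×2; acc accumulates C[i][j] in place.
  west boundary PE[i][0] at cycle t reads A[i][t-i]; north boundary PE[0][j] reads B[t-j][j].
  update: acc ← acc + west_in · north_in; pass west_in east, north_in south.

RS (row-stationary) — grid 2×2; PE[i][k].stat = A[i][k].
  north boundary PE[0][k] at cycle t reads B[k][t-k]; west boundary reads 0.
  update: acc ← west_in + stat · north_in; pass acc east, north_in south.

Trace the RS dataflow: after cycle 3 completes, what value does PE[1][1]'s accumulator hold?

RS (2×2). Following PE[1][1] plus its west/north inputs:
  c0 r0c1: 0 / 0 / 0
  c0 r1c0: 0 / 0 / 0
  c0 r1c1: 0 / 0 / 0
  c1 r0c1: 33 / 33 / 6
  c1 r1c0: 54 / 54 / 9
  c1 r1c1: 0 / 0 / 0
  c2 r0c1: 14 / 14 / 8
  c2 r1c0: 12 / 12 / 2
  c2 r1c1: 60 / 60 / 6
  c3 r0c1: 0 / 0 / 0
  c3 r1c0: 0 / 0 / 0
  c3 r1c1: 20 / 20 / 8

PE[1][1].acc = 20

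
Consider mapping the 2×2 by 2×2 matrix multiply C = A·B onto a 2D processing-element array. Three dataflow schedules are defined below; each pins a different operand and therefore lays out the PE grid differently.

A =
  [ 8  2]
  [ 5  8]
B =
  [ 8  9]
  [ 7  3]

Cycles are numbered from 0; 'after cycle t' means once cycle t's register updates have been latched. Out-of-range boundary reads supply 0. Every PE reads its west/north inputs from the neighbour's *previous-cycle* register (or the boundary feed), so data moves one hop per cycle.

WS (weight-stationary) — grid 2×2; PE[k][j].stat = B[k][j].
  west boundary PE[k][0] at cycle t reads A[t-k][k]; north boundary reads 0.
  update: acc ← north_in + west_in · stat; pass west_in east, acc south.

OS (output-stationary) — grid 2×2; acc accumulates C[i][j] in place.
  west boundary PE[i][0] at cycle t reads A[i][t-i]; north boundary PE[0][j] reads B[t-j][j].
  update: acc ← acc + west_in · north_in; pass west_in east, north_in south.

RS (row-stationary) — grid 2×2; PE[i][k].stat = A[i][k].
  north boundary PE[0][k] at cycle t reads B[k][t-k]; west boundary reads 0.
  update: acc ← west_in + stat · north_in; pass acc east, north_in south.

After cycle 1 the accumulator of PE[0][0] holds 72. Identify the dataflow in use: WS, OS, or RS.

dataflow = RS

WS [2×2] PE[0][0] across cycles:
  cycle 0: PE[0][0] → acc 64, east 8, south 64
  cycle 1: PE[0][0] → acc 40, east 5, south 40
OS [2×2] PE[0][0] across cycles:
  cycle 0: PE[0][0] → acc 64, east 8, south 8
  cycle 1: PE[0][0] → acc 78, east 2, south 7
RS [2×2] PE[0][0] across cycles:
  cycle 0: PE[0][0] → acc 64, east 64, south 8
  cycle 1: PE[0][0] → acc 72, east 72, south 9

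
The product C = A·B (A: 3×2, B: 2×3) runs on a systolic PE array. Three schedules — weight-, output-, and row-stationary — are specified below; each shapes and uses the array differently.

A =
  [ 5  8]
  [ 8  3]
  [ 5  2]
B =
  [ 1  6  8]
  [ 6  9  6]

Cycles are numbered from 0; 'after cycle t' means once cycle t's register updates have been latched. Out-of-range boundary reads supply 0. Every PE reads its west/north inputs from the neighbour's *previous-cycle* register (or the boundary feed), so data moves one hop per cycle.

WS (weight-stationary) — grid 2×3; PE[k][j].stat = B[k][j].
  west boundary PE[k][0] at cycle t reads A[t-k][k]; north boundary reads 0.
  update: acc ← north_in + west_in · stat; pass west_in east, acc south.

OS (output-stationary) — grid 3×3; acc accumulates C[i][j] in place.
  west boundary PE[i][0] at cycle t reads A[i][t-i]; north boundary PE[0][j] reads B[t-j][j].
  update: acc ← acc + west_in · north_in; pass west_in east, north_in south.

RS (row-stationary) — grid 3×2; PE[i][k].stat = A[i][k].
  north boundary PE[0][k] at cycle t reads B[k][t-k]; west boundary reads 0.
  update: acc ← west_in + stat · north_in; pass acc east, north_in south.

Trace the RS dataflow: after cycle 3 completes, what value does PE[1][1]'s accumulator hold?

RS (3×2). Following PE[1][1] plus its west/north inputs:
  [0] (0,1) acc=0 (h:0 v:0)
  [0] (1,0) acc=0 (h:0 v:0)
  [0] (1,1) acc=0 (h:0 v:0)
  [1] (0,1) acc=53 (h:53 v:6)
  [1] (1,0) acc=8 (h:8 v:1)
  [1] (1,1) acc=0 (h:0 v:0)
  [2] (0,1) acc=102 (h:102 v:9)
  [2] (1,0) acc=48 (h:48 v:6)
  [2] (1,1) acc=26 (h:26 v:6)
  [3] (0,1) acc=88 (h:88 v:6)
  [3] (1,0) acc=64 (h:64 v:8)
  [3] (1,1) acc=75 (h:75 v:9)

PE[1][1].acc = 75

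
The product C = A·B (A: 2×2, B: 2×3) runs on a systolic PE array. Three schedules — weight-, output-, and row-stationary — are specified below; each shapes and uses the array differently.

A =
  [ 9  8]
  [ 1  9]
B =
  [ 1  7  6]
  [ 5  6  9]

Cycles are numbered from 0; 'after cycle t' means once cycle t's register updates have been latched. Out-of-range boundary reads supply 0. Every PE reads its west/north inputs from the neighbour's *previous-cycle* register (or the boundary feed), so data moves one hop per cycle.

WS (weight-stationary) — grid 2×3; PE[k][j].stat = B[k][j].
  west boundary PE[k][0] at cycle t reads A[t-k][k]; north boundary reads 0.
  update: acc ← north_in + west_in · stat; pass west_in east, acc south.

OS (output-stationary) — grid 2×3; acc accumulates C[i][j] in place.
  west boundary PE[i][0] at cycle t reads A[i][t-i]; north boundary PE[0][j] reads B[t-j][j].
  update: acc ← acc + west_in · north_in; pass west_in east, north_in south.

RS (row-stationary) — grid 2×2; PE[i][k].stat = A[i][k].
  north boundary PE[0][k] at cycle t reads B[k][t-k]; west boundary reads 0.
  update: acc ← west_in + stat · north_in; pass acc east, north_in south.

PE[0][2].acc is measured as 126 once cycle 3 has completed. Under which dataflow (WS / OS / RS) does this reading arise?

dataflow = OS

Under WS (2×3), PE[0][2]:
  @0  [0,2]  acc 0  |  →0  ↓0
  @1  [0,2]  acc 0  |  →0  ↓0
  @2  [0,2]  acc 54  |  →9  ↓54
  @3  [0,2]  acc 6  |  →1  ↓6
Under OS (2×3), PE[0][2]:
  @0  [0,2]  acc 0  |  →0  ↓0
  @1  [0,2]  acc 0  |  →0  ↓0
  @2  [0,2]  acc 54  |  →9  ↓6
  @3  [0,2]  acc 126  |  →8  ↓9
— RS: 2×2 array has no PE[0][2].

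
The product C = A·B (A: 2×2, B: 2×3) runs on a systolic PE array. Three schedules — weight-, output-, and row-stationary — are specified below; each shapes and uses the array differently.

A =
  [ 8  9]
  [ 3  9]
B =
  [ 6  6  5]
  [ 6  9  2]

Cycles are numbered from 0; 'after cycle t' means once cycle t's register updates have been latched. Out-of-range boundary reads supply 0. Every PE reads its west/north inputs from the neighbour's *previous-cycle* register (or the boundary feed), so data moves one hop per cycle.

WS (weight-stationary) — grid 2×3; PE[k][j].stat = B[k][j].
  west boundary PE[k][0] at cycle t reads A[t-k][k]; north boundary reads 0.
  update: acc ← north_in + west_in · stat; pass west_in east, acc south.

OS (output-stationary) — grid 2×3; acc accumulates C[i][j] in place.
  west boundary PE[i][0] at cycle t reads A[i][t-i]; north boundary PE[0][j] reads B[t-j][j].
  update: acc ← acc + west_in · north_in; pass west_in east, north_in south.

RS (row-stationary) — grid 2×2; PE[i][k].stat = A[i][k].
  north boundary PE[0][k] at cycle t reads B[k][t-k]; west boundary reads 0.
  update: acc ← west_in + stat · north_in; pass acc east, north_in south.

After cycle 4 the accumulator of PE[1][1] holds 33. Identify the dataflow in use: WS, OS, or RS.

Under WS (2×3), PE[1][1]:
  cycle 0: PE[1][1] → acc 0, east 0, south 0
  cycle 1: PE[1][1] → acc 0, east 0, south 0
  cycle 2: PE[1][1] → acc 129, east 9, south 129
  cycle 3: PE[1][1] → acc 99, east 9, south 99
  cycle 4: PE[1][1] → acc 0, east 0, south 0
Under OS (2×3), PE[1][1]:
  cycle 0: PE[1][1] → acc 0, east 0, south 0
  cycle 1: PE[1][1] → acc 0, east 0, south 0
  cycle 2: PE[1][1] → acc 18, east 3, south 6
  cycle 3: PE[1][1] → acc 99, east 9, south 9
  cycle 4: PE[1][1] → acc 99, east 0, south 0
Under RS (2×2), PE[1][1]:
  cycle 0: PE[1][1] → acc 0, east 0, south 0
  cycle 1: PE[1][1] → acc 0, east 0, south 0
  cycle 2: PE[1][1] → acc 72, east 72, south 6
  cycle 3: PE[1][1] → acc 99, east 99, south 9
  cycle 4: PE[1][1] → acc 33, east 33, south 2

dataflow = RS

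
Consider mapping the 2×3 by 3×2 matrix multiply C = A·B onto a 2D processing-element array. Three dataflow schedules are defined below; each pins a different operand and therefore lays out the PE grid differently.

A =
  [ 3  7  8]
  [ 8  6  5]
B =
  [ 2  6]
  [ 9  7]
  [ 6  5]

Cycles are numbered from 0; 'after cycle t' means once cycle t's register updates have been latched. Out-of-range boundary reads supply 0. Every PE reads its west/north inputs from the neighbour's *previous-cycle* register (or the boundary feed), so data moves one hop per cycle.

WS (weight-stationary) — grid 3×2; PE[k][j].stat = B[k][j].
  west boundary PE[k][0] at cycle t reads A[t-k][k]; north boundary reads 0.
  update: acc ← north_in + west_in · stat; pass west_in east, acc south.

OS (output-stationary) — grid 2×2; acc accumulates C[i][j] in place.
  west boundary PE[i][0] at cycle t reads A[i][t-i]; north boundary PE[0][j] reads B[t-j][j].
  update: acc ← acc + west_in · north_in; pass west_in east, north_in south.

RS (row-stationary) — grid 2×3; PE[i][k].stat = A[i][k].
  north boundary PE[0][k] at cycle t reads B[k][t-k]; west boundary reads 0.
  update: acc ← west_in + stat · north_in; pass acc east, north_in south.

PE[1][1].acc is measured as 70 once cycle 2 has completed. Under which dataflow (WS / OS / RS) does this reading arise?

dataflow = RS

WS (3×2 grid), PE[1][1]:
  0: (1,1).acc=0  regs=<0,0>
  1: (1,1).acc=0  regs=<0,0>
  2: (1,1).acc=67  regs=<7,67>
OS (2×2 grid), PE[1][1]:
  0: (1,1).acc=0  regs=<0,0>
  1: (1,1).acc=0  regs=<0,0>
  2: (1,1).acc=48  regs=<8,6>
RS (2×3 grid), PE[1][1]:
  0: (1,1).acc=0  regs=<0,0>
  1: (1,1).acc=0  regs=<0,0>
  2: (1,1).acc=70  regs=<70,9>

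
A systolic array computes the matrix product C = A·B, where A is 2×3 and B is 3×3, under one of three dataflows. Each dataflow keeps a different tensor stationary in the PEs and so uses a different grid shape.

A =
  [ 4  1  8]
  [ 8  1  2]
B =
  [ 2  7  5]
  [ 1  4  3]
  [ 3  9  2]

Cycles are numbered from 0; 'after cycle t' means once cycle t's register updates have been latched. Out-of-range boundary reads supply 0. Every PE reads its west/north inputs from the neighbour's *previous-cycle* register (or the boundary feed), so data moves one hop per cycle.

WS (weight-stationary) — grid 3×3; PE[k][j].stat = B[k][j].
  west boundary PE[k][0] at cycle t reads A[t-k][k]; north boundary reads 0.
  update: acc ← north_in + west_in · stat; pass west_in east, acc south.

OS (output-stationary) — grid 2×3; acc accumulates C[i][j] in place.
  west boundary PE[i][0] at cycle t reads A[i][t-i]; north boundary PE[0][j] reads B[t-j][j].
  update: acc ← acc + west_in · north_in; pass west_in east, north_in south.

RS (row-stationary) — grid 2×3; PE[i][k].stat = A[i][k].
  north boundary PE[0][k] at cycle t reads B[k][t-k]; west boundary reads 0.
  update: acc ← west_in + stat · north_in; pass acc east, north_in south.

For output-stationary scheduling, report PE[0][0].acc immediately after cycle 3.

PE[0][0].acc = 33

OS 2×3: PE[0][0] cycle-by-cycle (with neighbour feeds):
  [0] (0,0) acc=8 (h:4 v:2)
  [1] (0,0) acc=9 (h:1 v:1)
  [2] (0,0) acc=33 (h:8 v:3)
  [3] (0,0) acc=33 (h:0 v:0)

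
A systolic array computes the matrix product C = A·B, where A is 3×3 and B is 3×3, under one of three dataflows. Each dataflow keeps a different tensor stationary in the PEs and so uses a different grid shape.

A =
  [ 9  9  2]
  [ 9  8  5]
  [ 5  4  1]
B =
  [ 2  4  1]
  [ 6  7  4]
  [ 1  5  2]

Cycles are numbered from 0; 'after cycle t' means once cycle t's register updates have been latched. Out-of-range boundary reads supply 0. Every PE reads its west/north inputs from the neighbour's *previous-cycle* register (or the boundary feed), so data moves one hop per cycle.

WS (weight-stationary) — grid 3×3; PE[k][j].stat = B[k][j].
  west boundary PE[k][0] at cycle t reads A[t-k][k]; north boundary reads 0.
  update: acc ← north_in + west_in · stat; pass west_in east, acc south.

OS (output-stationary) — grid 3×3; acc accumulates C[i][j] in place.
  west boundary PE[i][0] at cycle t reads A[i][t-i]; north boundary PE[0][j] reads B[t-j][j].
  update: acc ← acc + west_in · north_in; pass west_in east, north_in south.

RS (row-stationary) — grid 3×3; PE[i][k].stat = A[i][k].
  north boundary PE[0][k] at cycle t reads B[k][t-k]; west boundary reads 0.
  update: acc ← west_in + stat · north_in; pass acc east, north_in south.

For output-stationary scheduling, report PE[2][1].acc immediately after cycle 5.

PE[2][1].acc = 53

OS on a 3×3 grid — tracing PE[2][1] and its feeders:
  0: (1,1).acc=0  regs=<0,0>
  0: (2,0).acc=0  regs=<0,0>
  0: (2,1).acc=0  regs=<0,0>
  1: (1,1).acc=0  regs=<0,0>
  1: (2,0).acc=0  regs=<0,0>
  1: (2,1).acc=0  regs=<0,0>
  2: (1,1).acc=36  regs=<9,4>
  2: (2,0).acc=10  regs=<5,2>
  2: (2,1).acc=0  regs=<0,0>
  3: (1,1).acc=92  regs=<8,7>
  3: (2,0).acc=34  regs=<4,6>
  3: (2,1).acc=20  regs=<5,4>
  4: (1,1).acc=117  regs=<5,5>
  4: (2,0).acc=35  regs=<1,1>
  4: (2,1).acc=48  regs=<4,7>
  5: (1,1).acc=117  regs=<0,0>
  5: (2,0).acc=35  regs=<0,0>
  5: (2,1).acc=53  regs=<1,5>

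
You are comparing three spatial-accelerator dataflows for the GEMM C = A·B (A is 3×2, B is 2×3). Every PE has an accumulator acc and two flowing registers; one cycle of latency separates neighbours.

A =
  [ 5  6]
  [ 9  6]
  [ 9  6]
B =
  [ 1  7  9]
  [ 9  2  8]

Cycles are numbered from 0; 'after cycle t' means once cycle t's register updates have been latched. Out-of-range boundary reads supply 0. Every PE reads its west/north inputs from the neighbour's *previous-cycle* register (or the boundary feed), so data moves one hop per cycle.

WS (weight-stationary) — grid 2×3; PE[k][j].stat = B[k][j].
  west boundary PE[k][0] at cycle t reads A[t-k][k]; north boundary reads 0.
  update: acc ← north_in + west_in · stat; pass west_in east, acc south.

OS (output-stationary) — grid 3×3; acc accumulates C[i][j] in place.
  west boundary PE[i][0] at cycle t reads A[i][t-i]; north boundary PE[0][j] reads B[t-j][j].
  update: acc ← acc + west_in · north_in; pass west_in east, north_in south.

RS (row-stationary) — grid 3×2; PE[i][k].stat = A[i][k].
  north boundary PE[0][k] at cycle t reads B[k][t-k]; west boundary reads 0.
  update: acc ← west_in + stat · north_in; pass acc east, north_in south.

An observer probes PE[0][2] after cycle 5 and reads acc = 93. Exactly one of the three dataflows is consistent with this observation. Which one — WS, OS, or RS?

dataflow = OS

Under WS (2×3), PE[0][2]:
  [0] (0,2) acc=0 (h:0 v:0)
  [1] (0,2) acc=0 (h:0 v:0)
  [2] (0,2) acc=45 (h:5 v:45)
  [3] (0,2) acc=81 (h:9 v:81)
  [4] (0,2) acc=81 (h:9 v:81)
  [5] (0,2) acc=0 (h:0 v:0)
Under OS (3×3), PE[0][2]:
  [0] (0,2) acc=0 (h:0 v:0)
  [1] (0,2) acc=0 (h:0 v:0)
  [2] (0,2) acc=45 (h:5 v:9)
  [3] (0,2) acc=93 (h:6 v:8)
  [4] (0,2) acc=93 (h:0 v:0)
  [5] (0,2) acc=93 (h:0 v:0)
— RS: 3×2 array has no PE[0][2].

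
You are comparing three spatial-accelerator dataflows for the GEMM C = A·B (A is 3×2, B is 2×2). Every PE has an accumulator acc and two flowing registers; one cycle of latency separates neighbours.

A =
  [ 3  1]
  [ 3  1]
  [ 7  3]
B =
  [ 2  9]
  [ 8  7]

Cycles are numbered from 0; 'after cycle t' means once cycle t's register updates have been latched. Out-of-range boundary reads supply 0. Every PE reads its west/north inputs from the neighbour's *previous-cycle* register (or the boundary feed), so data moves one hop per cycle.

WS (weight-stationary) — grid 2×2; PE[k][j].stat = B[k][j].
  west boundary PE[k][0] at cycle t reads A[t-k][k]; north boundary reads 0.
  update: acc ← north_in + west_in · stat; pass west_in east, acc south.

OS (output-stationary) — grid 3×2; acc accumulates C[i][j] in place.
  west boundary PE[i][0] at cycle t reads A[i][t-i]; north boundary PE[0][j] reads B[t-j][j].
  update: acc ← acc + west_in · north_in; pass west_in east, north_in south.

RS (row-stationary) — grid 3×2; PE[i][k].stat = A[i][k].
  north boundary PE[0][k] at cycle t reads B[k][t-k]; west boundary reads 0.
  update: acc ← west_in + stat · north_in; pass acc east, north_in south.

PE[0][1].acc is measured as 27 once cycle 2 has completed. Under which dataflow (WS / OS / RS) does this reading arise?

WS (2×2 grid), PE[0][1]:
  step 0 · PE0,1: acc=0; fwd→0 fwd↓0
  step 1 · PE0,1: acc=27; fwd→3 fwd↓27
  step 2 · PE0,1: acc=27; fwd→3 fwd↓27
OS (3×2 grid), PE[0][1]:
  step 0 · PE0,1: acc=0; fwd→0 fwd↓0
  step 1 · PE0,1: acc=27; fwd→3 fwd↓9
  step 2 · PE0,1: acc=34; fwd→1 fwd↓7
RS (3×2 grid), PE[0][1]:
  step 0 · PE0,1: acc=0; fwd→0 fwd↓0
  step 1 · PE0,1: acc=14; fwd→14 fwd↓8
  step 2 · PE0,1: acc=34; fwd→34 fwd↓7

dataflow = WS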